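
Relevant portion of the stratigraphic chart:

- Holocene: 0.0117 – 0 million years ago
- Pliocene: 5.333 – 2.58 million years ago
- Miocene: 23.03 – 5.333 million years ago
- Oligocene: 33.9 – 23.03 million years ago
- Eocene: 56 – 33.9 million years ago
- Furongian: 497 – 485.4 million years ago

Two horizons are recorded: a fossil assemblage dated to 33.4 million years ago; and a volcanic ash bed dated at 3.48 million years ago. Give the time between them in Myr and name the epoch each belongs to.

29.92 million years apart; the first in the Oligocene, the second in the Pliocene

Elapsed time: 33.4 − 3.48 = 29.92 Myr.
33.4 Ma lies within 33.9–23.03 Ma: Oligocene.
3.48 Ma lies within 5.333–2.58 Ma: Pliocene.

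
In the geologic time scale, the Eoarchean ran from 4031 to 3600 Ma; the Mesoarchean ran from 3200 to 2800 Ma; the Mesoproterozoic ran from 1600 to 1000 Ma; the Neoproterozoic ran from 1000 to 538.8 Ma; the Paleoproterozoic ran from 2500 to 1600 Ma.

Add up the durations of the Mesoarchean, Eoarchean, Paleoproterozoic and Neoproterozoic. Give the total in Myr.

2192.2 million years

Duration is start − end for each: (3200 − 2800) + (4031 − 3600) + (2500 − 1600) + (1000 − 538.8).
That is 400 + 431 + 900 + 461.2, which totals 2192.2 million years.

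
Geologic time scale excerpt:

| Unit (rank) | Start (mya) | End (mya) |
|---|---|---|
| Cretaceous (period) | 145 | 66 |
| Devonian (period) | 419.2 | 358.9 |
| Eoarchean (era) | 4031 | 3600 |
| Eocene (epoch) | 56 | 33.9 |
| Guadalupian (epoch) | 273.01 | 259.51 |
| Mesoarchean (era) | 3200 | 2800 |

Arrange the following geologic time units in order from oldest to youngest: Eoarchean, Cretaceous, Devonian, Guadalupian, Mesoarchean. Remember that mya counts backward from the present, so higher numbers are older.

Read off each span (Ma): Eoarchean 4031–3600; Cretaceous 145–66; Devonian 419.2–358.9; Guadalupian 273.01–259.51; Mesoarchean 3200–2800.
Larger Ma is older, so oldest→youngest is Eoarchean, Mesoarchean, Devonian, Guadalupian, Cretaceous.

Eoarchean, Mesoarchean, Devonian, Guadalupian, Cretaceous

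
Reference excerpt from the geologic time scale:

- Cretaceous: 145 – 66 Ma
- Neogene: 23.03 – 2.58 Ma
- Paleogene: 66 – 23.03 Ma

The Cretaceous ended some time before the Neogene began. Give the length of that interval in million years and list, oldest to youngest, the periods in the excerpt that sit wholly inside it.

The Cretaceous closes at 66 Ma and the Neogene opens at 23.03 Ma, so the interval is 66 − 23.03 = 42.97 Myr.
A period fits inside if it starts at or after 66 Ma and ends at or before 23.03 Ma; oldest first that gives Paleogene.

42.97 million years; Paleogene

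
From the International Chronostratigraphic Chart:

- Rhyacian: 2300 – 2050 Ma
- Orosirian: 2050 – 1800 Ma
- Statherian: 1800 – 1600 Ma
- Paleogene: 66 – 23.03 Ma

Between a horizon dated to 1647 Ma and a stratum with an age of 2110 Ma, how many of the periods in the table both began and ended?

The older date is 2110 Ma and the younger is 1647 Ma.
Periods with start < 2110 and end > 1647 Ma: Orosirian (2050–1800).
That is 1 complete period.

1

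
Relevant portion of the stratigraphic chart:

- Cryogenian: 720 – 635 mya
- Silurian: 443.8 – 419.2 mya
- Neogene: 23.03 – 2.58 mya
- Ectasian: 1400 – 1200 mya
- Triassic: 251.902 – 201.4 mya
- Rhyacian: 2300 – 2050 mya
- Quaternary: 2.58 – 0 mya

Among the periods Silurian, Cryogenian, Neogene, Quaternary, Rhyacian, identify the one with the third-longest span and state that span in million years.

Durations: Silurian 24.6; Cryogenian 85; Neogene 20.45; Quaternary 2.58; Rhyacian 250 Myr.
Sorted longest-first: Rhyacian (250), Cryogenian (85), Silurian (24.6), Neogene (20.45), Quaternary (2.58).
The third longest is Silurian at 24.6 Myr.

Silurian, 24.6 million years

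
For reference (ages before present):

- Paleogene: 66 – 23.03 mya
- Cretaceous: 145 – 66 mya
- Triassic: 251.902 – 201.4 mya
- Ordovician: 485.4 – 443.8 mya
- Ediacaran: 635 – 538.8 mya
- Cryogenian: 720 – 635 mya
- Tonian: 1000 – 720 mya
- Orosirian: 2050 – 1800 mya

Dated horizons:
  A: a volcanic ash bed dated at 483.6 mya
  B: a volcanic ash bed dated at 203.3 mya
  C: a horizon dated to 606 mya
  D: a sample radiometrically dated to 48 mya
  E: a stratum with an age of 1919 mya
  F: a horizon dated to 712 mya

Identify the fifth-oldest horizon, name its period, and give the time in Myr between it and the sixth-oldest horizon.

Larger Ma means older, so oldest first: E 1919 > F 712 > C 606 > A 483.6 > B 203.3 > D 48.
Counting 5 along gives B (203.3 Ma); the excerpt puts that inside the Triassic, 251.902–201.4 Ma.
Next in line is D (48 Ma), and 203.3 − 48 = 155.3 Myr.

B, in the Triassic; 155.3 million years to D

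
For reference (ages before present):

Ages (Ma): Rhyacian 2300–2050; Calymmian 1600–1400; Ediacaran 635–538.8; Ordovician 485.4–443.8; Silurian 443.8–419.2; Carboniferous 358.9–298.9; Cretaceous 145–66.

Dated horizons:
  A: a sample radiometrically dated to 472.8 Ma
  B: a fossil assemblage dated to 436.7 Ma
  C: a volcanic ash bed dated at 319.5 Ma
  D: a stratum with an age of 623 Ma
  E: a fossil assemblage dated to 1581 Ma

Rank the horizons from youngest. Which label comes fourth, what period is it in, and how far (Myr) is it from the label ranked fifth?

Sorted youngest-first by Ma: C (319.5), B (436.7), A (472.8), D (623), E (1581).
The fourth youngest is D at 623 Ma, which lies in 635–538.8 Ma: the Ediacaran.
The fifth youngest is E at 1581 Ma; separation = |623 − 1581| = 958 Myr.

D, in the Ediacaran; 958 million years to E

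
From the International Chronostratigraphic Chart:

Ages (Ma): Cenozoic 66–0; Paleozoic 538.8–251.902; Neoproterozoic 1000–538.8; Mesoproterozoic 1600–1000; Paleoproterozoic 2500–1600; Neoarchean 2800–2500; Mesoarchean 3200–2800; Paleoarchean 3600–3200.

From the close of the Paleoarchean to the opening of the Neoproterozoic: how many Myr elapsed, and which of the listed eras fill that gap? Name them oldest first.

End of Paleoarchean = 3200 Ma; start of Neoproterozoic = 1000 Ma.
Gap = 3200 − 1000 = 2200 Myr.
Eras wholly inside 3200–1000 Ma: Mesoarchean (3200–2800), Neoarchean (2800–2500), Paleoproterozoic (2500–1600), Mesoproterozoic (1600–1000).

2200 million years; Mesoarchean, Neoarchean, Paleoproterozoic, Mesoproterozoic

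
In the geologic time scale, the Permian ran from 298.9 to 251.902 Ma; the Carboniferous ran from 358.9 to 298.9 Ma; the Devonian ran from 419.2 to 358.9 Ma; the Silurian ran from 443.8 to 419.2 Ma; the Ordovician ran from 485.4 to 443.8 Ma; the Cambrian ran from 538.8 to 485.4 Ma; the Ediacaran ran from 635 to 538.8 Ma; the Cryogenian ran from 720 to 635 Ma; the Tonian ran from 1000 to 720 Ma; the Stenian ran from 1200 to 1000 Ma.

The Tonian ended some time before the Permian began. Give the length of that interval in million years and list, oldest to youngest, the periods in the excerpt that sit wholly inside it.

End of Tonian = 720 Ma; start of Permian = 298.9 Ma.
Gap = 720 − 298.9 = 421.1 Myr.
Periods wholly inside 720–298.9 Ma: Cryogenian (720–635), Ediacaran (635–538.8), Cambrian (538.8–485.4), Ordovician (485.4–443.8), Silurian (443.8–419.2), Devonian (419.2–358.9), Carboniferous (358.9–298.9).

421.1 million years; Cryogenian, Ediacaran, Cambrian, Ordovician, Silurian, Devonian, Carboniferous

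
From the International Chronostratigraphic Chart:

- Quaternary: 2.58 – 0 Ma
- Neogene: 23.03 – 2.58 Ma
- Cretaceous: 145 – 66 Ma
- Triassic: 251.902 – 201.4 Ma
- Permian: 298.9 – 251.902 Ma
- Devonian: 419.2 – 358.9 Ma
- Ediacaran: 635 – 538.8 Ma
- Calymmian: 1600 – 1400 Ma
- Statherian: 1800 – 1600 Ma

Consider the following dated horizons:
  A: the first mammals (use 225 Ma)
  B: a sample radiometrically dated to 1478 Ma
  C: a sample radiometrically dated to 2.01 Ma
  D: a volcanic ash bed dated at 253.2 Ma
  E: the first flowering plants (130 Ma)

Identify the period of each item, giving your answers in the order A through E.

A — Triassic; B — Calymmian; C — Quaternary; D — Permian; E — Cretaceous

A: 225 Ma lies in 251.902–201.4 Ma, so Triassic.
B: 1478 Ma lies in 1600–1400 Ma, so Calymmian.
C: 2.01 Ma lies in 2.58–0 Ma, so Quaternary.
D: 253.2 Ma lies in 298.9–251.902 Ma, so Permian.
E: 130 Ma lies in 145–66 Ma, so Cretaceous.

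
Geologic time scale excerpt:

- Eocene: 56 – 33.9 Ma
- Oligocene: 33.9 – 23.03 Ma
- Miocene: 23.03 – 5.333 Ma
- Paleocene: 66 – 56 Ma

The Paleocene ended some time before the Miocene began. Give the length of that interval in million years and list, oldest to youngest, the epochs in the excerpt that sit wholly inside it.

The Paleocene closes at 56 Ma and the Miocene opens at 23.03 Ma, so the interval is 56 − 23.03 = 32.97 Myr.
An epoch fits inside if it starts at or after 56 Ma and ends at or before 23.03 Ma; oldest first that gives Eocene, Oligocene.

32.97 million years; Eocene, Oligocene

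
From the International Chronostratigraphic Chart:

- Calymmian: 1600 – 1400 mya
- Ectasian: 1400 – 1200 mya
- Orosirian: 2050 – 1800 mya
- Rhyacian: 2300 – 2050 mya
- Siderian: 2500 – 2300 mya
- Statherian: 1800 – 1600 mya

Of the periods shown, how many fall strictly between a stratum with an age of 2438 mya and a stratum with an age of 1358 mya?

4

2438 Ma sits inside the Siderian (2500–2300) and 1358 Ma inside the Ectasian (1400–1200); neither of those is wholly between the two dates.
The listed periods lying completely between them are Rhyacian, Orosirian, Statherian, Calymmian — 4 in all.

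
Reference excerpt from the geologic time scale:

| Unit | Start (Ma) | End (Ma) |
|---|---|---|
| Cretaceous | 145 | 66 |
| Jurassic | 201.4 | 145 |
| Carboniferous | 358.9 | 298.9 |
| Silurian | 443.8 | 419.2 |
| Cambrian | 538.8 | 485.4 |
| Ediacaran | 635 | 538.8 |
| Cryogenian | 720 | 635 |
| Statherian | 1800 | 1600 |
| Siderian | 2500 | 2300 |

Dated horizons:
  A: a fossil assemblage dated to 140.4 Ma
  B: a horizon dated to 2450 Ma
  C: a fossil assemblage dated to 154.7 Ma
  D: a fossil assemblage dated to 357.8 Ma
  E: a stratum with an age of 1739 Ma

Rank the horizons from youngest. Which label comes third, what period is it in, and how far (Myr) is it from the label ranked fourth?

D, in the Carboniferous; 1381.2 million years to E

Smaller Ma means younger, so youngest first: A 140.4 < C 154.7 < D 357.8 < E 1739 < B 2450.
Counting 3 along gives D (357.8 Ma); the excerpt puts that inside the Carboniferous, 358.9–298.9 Ma.
Next in line is E (1739 Ma), and 1739 − 357.8 = 1381.2 Myr.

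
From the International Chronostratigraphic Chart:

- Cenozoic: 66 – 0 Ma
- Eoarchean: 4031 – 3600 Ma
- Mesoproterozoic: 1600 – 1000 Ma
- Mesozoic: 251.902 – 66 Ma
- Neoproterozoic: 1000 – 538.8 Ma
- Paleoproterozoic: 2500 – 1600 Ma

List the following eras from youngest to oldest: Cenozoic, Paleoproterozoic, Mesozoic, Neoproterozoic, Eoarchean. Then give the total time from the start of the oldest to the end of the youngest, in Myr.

From the excerpt: Cenozoic 66–0; Paleoproterozoic 2500–1600; Mesozoic 251.902–66; Neoproterozoic 1000–538.8; Eoarchean 4031–3600 (Ma).
Larger Ma is earlier, so the oldest is Eoarchean and the youngest is Cenozoic; youngest to oldest: Cenozoic, Mesozoic, Neoproterozoic, Paleoproterozoic, Eoarchean.
Oldest start 4031 minus youngest end 0 gives 4031 Myr overall.

Cenozoic → Mesozoic → Neoproterozoic → Paleoproterozoic → Eoarchean; total span 4031 Myr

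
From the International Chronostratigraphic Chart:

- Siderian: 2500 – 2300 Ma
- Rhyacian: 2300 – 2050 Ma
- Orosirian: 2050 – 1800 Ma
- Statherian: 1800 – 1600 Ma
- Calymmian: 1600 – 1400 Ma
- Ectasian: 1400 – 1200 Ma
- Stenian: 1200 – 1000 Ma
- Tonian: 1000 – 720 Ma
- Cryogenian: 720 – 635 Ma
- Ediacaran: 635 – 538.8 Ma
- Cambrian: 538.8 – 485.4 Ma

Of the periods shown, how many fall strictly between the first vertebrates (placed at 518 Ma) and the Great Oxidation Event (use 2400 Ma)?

9

2400 Ma sits inside the Siderian (2500–2300) and 518 Ma inside the Cambrian (538.8–485.4); neither of those is wholly between the two dates.
The listed periods lying completely between them are Rhyacian, Orosirian, Statherian, Calymmian, Ectasian, Stenian, Tonian, Cryogenian, Ediacaran — 9 in all.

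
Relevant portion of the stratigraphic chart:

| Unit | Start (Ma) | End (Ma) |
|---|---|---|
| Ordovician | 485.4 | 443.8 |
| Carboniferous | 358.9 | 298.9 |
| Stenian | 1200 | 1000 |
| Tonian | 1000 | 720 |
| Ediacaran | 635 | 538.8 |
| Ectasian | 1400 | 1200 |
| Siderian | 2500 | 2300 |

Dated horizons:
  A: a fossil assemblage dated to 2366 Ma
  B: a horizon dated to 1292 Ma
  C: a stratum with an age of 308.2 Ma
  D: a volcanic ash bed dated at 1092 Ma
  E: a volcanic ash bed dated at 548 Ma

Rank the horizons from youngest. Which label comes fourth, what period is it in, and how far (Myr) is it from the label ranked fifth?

Smaller Ma means younger, so youngest first: C 308.2 < E 548 < D 1092 < B 1292 < A 2366.
Counting 4 along gives B (1292 Ma); the excerpt puts that inside the Ectasian, 1400–1200 Ma.
Next in line is A (2366 Ma), and 2366 − 1292 = 1074 Myr.

B, in the Ectasian; 1074 million years to A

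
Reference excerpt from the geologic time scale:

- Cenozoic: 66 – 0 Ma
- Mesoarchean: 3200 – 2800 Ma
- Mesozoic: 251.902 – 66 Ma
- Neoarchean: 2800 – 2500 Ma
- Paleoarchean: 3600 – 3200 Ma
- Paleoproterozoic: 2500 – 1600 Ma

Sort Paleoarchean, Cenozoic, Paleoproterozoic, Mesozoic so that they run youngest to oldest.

Sorting by start age (ascending Ma, since larger Ma = older): Cenozoic start 66, Mesozoic start 251.902, Paleoproterozoic start 2500, Paleoarchean start 3600.

Cenozoic, Mesozoic, Paleoproterozoic, Paleoarchean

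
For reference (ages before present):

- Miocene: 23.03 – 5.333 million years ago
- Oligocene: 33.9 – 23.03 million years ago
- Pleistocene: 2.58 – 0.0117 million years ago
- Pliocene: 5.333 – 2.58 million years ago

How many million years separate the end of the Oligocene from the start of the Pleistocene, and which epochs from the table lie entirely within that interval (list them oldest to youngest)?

20.45 million years; Miocene, Pliocene

End of Oligocene = 23.03 Ma; start of Pleistocene = 2.58 Ma.
Gap = 23.03 − 2.58 = 20.45 Myr.
Epochs wholly inside 23.03–2.58 Ma: Miocene (23.03–5.333), Pliocene (5.333–2.58).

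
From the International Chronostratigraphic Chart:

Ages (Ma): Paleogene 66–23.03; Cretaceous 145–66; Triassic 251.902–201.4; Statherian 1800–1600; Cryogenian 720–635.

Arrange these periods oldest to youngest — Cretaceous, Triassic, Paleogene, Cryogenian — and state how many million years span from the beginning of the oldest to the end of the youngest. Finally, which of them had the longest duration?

From the excerpt: Cretaceous 145–66; Triassic 251.902–201.4; Paleogene 66–23.03; Cryogenian 720–635 (Ma).
Larger Ma is earlier, so the oldest is Cryogenian and the youngest is Paleogene; oldest to youngest: Cryogenian, Triassic, Cretaceous, Paleogene.
Oldest start 720 minus youngest end 23.03 gives 696.97 Myr overall.
Individual lengths (start − end): Triassic 50.502; Cretaceous 79; Cryogenian 85; Paleogene 42.97. The largest is Cryogenian at 85 Myr.

Cryogenian, Triassic, Cretaceous, Paleogene; total span 696.97 Myr; longest is Cryogenian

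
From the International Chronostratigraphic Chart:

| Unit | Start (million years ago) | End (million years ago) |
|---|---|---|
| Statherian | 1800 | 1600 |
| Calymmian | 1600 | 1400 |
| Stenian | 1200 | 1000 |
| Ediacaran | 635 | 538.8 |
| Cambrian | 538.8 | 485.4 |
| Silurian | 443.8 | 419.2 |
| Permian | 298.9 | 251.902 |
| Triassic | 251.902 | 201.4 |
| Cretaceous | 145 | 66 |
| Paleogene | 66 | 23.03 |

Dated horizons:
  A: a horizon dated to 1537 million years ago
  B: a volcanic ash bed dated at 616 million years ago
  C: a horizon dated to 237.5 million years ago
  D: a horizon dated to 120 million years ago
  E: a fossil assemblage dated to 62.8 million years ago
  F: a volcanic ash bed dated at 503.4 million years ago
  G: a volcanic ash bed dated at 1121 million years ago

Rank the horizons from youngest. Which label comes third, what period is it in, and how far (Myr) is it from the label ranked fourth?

Sorted youngest-first by Ma: E (62.8), D (120), C (237.5), F (503.4), B (616), G (1121), A (1537).
The third youngest is C at 237.5 Ma, which lies in 251.902–201.4 Ma: the Triassic.
The fourth youngest is F at 503.4 Ma; separation = |237.5 − 503.4| = 265.9 Myr.

C, in the Triassic; 265.9 million years to F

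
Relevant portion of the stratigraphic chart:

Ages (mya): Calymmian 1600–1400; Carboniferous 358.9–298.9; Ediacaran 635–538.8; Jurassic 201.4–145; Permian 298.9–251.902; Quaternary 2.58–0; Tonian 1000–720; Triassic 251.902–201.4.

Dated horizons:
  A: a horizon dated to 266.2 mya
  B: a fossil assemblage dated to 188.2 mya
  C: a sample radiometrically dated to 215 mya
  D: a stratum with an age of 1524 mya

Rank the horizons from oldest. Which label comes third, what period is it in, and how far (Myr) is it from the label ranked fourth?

Larger Ma means older, so oldest first: D 1524 > A 266.2 > C 215 > B 188.2.
Counting 3 along gives C (215 Ma); the excerpt puts that inside the Triassic, 251.902–201.4 Ma.
Next in line is B (188.2 Ma), and 215 − 188.2 = 26.8 Myr.

C, in the Triassic; 26.8 million years to B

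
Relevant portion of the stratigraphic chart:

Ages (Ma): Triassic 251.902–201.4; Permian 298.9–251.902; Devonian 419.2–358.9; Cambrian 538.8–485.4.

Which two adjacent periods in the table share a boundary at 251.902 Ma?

The Permian ends at 251.902 Ma and the Triassic begins at 251.902 Ma, so they share that boundary.

Permian and Triassic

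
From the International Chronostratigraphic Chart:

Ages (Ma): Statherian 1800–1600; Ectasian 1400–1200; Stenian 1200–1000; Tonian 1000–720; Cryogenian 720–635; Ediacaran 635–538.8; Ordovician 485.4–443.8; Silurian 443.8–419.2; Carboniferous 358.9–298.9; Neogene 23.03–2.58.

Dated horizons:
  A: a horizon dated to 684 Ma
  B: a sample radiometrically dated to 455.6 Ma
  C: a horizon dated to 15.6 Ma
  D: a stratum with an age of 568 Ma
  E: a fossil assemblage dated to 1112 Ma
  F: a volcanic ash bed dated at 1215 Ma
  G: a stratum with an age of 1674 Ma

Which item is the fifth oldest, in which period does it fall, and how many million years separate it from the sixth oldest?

D, in the Ediacaran; 112.4 million years to B

Sorted oldest-first by Ma: G (1674), F (1215), E (1112), A (684), D (568), B (455.6), C (15.6).
The fifth oldest is D at 568 Ma, which lies in 635–538.8 Ma: the Ediacaran.
The sixth oldest is B at 455.6 Ma; separation = |568 − 455.6| = 112.4 Myr.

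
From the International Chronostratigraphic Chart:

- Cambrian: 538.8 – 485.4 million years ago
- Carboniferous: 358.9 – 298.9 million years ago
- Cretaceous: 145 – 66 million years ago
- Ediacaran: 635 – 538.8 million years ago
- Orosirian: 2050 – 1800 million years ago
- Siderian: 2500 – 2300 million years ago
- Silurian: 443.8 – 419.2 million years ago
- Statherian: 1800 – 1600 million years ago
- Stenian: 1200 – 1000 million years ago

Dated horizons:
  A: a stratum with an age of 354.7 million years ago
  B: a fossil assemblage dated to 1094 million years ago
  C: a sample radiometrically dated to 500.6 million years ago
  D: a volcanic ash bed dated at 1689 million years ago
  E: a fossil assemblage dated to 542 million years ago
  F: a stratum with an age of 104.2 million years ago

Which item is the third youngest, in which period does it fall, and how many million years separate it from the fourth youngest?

C, in the Cambrian; 41.4 million years to E

Sorted youngest-first by Ma: F (104.2), A (354.7), C (500.6), E (542), B (1094), D (1689).
The third youngest is C at 500.6 Ma, which lies in 538.8–485.4 Ma: the Cambrian.
The fourth youngest is E at 542 Ma; separation = |500.6 − 542| = 41.4 Myr.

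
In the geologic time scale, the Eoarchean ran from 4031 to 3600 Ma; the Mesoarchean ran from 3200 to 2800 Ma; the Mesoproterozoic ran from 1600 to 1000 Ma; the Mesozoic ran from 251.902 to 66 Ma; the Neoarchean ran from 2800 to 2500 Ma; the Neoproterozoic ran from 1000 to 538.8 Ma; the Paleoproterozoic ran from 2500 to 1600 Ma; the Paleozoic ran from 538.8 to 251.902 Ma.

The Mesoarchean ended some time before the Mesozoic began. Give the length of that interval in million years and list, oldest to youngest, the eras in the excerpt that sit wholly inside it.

2548.098 million years; Neoarchean, Paleoproterozoic, Mesoproterozoic, Neoproterozoic, Paleozoic

End of Mesoarchean = 2800 Ma; start of Mesozoic = 251.902 Ma.
Gap = 2800 − 251.902 = 2548.098 Myr.
Eras wholly inside 2800–251.902 Ma: Neoarchean (2800–2500), Paleoproterozoic (2500–1600), Mesoproterozoic (1600–1000), Neoproterozoic (1000–538.8), Paleozoic (538.8–251.902).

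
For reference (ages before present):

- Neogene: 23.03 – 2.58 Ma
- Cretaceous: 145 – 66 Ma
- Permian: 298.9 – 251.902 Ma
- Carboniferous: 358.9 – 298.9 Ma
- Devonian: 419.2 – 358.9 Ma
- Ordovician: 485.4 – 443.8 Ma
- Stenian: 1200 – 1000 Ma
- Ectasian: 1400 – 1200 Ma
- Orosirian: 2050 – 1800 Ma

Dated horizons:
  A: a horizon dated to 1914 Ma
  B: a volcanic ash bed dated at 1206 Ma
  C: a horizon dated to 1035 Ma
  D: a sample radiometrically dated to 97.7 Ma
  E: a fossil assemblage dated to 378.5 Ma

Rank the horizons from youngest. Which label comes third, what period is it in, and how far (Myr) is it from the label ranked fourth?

C, in the Stenian; 171 million years to B

Smaller Ma means younger, so youngest first: D 97.7 < E 378.5 < C 1035 < B 1206 < A 1914.
Counting 3 along gives C (1035 Ma); the excerpt puts that inside the Stenian, 1200–1000 Ma.
Next in line is B (1206 Ma), and 1206 − 1035 = 171 Myr.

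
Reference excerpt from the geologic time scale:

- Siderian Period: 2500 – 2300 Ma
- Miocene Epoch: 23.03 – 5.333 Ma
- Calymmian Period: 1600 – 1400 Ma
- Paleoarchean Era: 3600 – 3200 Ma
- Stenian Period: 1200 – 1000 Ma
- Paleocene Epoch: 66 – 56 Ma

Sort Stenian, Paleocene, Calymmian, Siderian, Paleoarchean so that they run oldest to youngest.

The oldest of these is Paleoarchean (starts 3600 Ma) and the youngest is Paleocene (ends 56 Ma).
In between, by decreasing start age: Siderian (2500), Calymmian (1600), Stenian (1200).

Paleoarchean, Siderian, Calymmian, Stenian, Paleocene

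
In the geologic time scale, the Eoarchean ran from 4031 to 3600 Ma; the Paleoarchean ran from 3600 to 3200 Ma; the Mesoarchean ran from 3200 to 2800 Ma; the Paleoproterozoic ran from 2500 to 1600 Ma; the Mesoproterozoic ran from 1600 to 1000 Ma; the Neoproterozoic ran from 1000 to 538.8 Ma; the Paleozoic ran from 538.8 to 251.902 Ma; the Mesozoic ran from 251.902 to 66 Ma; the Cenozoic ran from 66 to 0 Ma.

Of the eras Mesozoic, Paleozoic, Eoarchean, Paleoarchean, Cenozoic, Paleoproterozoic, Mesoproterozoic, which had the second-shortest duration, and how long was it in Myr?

Start − end for each: Mesozoic 251.902 − 66 = 185.902; Paleozoic 538.8 − 251.902 = 286.898; Eoarchean 4031 − 3600 = 431; Paleoarchean 3600 − 3200 = 400; Cenozoic 66 − 0 = 66; Paleoproterozoic 2500 − 1600 = 900; Mesoproterozoic 1600 − 1000 = 600.
Ranking these from shortest: Cenozoic < Mesozoic < Paleozoic < Paleoarchean < Eoarchean < Mesoproterozoic < Paleoproterozoic.
Position 2 in that ranking is Mesozoic, which lasted 185.902 Myr.

Mesozoic, 185.902 million years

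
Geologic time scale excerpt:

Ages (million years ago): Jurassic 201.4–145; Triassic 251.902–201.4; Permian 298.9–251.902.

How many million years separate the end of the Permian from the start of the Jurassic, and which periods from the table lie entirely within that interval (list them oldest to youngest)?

End of Permian = 251.902 Ma; start of Jurassic = 201.4 Ma.
Gap = 251.902 − 201.4 = 50.502 Myr.
Periods wholly inside 251.902–201.4 Ma: Triassic (251.902–201.4).

50.502 million years; Triassic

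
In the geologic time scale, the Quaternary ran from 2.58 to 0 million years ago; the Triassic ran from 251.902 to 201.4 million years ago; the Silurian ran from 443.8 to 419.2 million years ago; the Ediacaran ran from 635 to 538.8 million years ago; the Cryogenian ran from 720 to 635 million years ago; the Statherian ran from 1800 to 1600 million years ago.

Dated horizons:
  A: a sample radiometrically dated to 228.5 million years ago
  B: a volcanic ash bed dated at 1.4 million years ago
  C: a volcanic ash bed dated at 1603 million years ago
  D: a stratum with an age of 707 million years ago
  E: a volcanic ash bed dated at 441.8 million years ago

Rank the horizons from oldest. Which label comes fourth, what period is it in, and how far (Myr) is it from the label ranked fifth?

Sorted oldest-first by Ma: C (1603), D (707), E (441.8), A (228.5), B (1.4).
The fourth oldest is A at 228.5 Ma, which lies in 251.902–201.4 Ma: the Triassic.
The fifth oldest is B at 1.4 Ma; separation = |228.5 − 1.4| = 227.1 Myr.

A, in the Triassic; 227.1 million years to B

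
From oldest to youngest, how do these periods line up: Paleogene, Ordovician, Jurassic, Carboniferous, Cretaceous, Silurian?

Ordovician → Silurian → Carboniferous → Jurassic → Cretaceous → Paleogene

Era membership (oldest first within each) — Paleozoic: Ordovician, Silurian, Carboniferous; Mesozoic: Jurassic, Cretaceous; Cenozoic: Paleogene. Paleozoic precedes Mesozoic, which precedes Cenozoic. Concatenating the groups in that era order gives oldest to youngest directly.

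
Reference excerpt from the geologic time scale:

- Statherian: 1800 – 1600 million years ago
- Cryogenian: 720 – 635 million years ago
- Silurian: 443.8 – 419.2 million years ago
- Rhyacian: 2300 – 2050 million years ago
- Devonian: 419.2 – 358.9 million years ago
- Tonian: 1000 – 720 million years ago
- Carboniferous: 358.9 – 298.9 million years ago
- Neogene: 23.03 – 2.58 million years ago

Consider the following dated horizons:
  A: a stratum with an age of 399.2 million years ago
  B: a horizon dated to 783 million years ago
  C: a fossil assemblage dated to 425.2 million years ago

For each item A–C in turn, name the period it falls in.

A — Devonian; B — Tonian; C — Silurian

Match each age against the start–end ranges in the excerpt: A = 399.2 Ma → Devonian (419.2–358.9); B = 783 Ma → Tonian (1000–720); C = 425.2 Ma → Silurian (443.8–419.2).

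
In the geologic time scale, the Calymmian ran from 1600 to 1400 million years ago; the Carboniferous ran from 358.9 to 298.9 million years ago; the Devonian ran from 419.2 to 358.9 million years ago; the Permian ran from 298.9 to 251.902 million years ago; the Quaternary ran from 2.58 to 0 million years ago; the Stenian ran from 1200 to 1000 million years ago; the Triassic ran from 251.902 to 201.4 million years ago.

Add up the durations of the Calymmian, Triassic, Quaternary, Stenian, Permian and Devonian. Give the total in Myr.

560.38 million years

Duration is start − end for each: (1600 − 1400) + (251.902 − 201.4) + (2.58 − 0) + (1200 − 1000) + (298.9 − 251.902) + (419.2 − 358.9).
That is 200 + 50.502 + 2.58 + 200 + 46.998 + 60.3, which totals 560.38 million years.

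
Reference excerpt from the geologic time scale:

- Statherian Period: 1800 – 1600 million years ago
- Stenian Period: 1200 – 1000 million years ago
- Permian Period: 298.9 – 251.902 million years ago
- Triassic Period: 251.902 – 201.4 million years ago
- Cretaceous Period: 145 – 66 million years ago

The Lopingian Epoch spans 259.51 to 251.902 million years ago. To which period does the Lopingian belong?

Permian

The Lopingian (259.51–251.902 Ma) lies entirely within 298.9–251.902 Ma, the Permian Period.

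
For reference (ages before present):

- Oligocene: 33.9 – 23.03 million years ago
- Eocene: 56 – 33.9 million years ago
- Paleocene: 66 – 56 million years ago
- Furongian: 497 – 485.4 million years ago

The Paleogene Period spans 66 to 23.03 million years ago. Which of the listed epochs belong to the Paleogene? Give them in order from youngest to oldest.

Oligocene, Eocene, Paleocene

Epochs with both bounds inside 66–23.03 Ma: Oligocene (33.9–23.03), Eocene (56–33.9), Paleocene (66–56).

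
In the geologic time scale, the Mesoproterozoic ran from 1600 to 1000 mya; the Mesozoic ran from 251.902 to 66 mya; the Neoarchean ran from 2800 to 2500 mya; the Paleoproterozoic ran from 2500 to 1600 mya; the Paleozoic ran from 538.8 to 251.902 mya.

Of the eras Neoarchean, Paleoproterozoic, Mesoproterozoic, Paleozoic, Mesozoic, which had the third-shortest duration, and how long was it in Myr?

Durations: Neoarchean 300; Paleoproterozoic 900; Mesoproterozoic 600; Paleozoic 286.898; Mesozoic 185.902 Myr.
Sorted shortest-first: Mesozoic (185.902), Paleozoic (286.898), Neoarchean (300), Mesoproterozoic (600), Paleoproterozoic (900).
The third shortest is Neoarchean at 300 Myr.

Neoarchean, 300 million years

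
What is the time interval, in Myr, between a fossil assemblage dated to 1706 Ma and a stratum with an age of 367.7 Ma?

1706 − 367.7 = 1338.3 million years.

1338.3 million years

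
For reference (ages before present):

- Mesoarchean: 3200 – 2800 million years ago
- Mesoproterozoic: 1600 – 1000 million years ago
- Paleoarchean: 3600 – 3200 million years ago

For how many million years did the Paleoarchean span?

3600 − 3200 = 400 million years.

400 million years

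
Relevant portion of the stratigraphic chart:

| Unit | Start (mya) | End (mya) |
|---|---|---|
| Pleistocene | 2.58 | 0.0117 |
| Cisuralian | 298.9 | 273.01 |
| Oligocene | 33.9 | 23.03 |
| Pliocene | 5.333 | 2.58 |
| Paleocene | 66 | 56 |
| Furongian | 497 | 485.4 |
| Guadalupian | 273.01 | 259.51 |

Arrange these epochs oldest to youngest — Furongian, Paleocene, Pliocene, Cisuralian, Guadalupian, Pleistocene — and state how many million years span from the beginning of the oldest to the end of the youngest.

Furongian, Cisuralian, Guadalupian, Paleocene, Pliocene, Pleistocene; total span 496.9883 Myr

From the excerpt: Furongian 497–485.4; Paleocene 66–56; Pliocene 5.333–2.58; Cisuralian 298.9–273.01; Guadalupian 273.01–259.51; Pleistocene 2.58–0.0117 (Ma).
Larger Ma is earlier, so the oldest is Furongian and the youngest is Pleistocene; oldest to youngest: Furongian, Cisuralian, Guadalupian, Paleocene, Pliocene, Pleistocene.
Oldest start 497 minus youngest end 0.0117 gives 496.9883 Myr overall.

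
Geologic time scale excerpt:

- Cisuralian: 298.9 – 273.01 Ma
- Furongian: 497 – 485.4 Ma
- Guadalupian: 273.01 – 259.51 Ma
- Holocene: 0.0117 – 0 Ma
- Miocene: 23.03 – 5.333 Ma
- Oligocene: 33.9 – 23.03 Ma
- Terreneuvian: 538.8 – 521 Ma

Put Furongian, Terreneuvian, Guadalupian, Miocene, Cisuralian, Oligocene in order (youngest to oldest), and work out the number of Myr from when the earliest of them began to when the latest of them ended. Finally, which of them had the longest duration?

From the excerpt: Furongian 497–485.4; Terreneuvian 538.8–521; Guadalupian 273.01–259.51; Miocene 23.03–5.333; Cisuralian 298.9–273.01; Oligocene 33.9–23.03 (Ma).
Larger Ma is earlier, so the oldest is Terreneuvian and the youngest is Miocene; youngest to oldest: Miocene, Oligocene, Guadalupian, Cisuralian, Furongian, Terreneuvian.
Oldest start 538.8 minus youngest end 5.333 gives 533.467 Myr overall.
Individual lengths (start − end): Cisuralian 25.89; Terreneuvian 17.8; Furongian 11.6; Oligocene 10.87; Guadalupian 13.5; Miocene 17.697. The largest is Cisuralian at 25.89 Myr.

Miocene, Oligocene, Guadalupian, Cisuralian, Furongian, Terreneuvian; total span 533.467 Myr; longest is Cisuralian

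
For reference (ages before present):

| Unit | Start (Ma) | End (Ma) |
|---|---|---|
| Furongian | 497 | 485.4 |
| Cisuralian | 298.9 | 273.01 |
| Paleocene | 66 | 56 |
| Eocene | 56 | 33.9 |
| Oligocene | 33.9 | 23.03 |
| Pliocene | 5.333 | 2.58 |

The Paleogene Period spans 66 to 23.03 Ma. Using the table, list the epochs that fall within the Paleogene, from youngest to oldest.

Epochs with both bounds inside 66–23.03 Ma: Oligocene (33.9–23.03), Eocene (56–33.9), Paleocene (66–56).

Oligocene, Eocene, Paleocene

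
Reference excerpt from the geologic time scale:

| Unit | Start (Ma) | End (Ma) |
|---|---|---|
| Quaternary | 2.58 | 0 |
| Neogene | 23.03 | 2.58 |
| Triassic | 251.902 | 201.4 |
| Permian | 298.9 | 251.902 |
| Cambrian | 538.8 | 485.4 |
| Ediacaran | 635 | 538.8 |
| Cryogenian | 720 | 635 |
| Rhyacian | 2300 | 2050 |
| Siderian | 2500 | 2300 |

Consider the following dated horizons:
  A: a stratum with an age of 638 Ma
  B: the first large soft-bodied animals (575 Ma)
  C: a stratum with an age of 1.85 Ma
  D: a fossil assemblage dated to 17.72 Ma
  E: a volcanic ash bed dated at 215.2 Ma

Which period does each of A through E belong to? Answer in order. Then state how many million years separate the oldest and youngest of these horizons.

Match each age against the start–end ranges in the excerpt: A = 638 Ma → Cryogenian (720–635); B = 575 Ma → Ediacaran (635–538.8); C = 1.85 Ma → Quaternary (2.58–0); D = 17.72 Ma → Neogene (23.03–2.58); E = 215.2 Ma → Triassic (251.902–201.4).
The largest age is 638 Ma and the smallest is 1.85 Ma; their difference is 636.15 Myr.

A — Cryogenian; B — Ediacaran; C — Quaternary; D — Neogene; E — Triassic; span 636.15 million years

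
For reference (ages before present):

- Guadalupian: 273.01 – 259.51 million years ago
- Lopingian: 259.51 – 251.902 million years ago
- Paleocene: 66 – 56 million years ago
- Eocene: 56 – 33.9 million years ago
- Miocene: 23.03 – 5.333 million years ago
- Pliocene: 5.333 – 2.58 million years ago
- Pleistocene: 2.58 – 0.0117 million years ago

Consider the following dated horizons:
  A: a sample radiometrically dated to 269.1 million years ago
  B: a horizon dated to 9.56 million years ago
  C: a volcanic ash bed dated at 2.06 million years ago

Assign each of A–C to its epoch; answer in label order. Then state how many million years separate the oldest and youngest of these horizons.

Match each age against the start–end ranges in the excerpt: A = 269.1 Ma → Guadalupian (273.01–259.51); B = 9.56 Ma → Miocene (23.03–5.333); C = 2.06 Ma → Pleistocene (2.58–0.0117).
The largest age is 269.1 Ma and the smallest is 2.06 Ma; their difference is 267.04 Myr.

A — Guadalupian; B — Miocene; C — Pleistocene; span 267.04 million years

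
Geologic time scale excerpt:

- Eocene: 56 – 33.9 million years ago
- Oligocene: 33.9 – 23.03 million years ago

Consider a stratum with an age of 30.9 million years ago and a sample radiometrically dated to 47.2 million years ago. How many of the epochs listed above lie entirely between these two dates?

Checking each listed span, none has both start < 47.2 Ma and end > 30.9 Ma — every epoch straddles one of the two dates or lies outside them — so the count is 0.

0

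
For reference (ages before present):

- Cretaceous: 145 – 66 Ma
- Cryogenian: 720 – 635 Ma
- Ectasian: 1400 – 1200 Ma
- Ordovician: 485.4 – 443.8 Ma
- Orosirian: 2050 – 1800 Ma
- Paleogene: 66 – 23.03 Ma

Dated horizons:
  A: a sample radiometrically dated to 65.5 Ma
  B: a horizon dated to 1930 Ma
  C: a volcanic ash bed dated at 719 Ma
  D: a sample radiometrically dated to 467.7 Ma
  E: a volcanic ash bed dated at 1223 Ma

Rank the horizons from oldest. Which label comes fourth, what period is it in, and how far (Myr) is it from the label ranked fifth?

Larger Ma means older, so oldest first: B 1930 > E 1223 > C 719 > D 467.7 > A 65.5.
Counting 4 along gives D (467.7 Ma); the excerpt puts that inside the Ordovician, 485.4–443.8 Ma.
Next in line is A (65.5 Ma), and 467.7 − 65.5 = 402.2 Myr.

D, in the Ordovician; 402.2 million years to A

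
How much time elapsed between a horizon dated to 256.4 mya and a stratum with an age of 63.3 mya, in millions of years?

256.4 − 63.3 = 193.1 million years.

193.1 million years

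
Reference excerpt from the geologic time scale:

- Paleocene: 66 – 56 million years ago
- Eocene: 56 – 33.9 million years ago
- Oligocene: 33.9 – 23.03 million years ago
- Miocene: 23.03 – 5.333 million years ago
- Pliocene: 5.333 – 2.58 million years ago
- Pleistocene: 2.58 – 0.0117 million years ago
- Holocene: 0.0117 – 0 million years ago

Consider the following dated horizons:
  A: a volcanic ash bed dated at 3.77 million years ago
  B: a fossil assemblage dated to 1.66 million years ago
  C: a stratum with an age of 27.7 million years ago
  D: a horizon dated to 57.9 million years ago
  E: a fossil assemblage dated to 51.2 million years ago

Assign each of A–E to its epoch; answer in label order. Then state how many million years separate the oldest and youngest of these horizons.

A — Pliocene; B — Pleistocene; C — Oligocene; D — Paleocene; E — Eocene; span 56.24 million years

A: 3.77 Ma lies in 5.333–2.58 Ma, so Pliocene.
B: 1.66 Ma lies in 2.58–0.0117 Ma, so Pleistocene.
C: 27.7 Ma lies in 33.9–23.03 Ma, so Oligocene.
D: 57.9 Ma lies in 66–56 Ma, so Paleocene.
E: 51.2 Ma lies in 56–33.9 Ma, so Eocene.
Oldest = 57.9 Ma, youngest = 1.66 Ma → span 56.24 Myr.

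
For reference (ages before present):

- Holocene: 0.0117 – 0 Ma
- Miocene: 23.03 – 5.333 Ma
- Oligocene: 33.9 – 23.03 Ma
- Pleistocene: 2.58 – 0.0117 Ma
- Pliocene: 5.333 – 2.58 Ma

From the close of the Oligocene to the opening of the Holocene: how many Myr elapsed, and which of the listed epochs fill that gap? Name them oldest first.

End of Oligocene = 23.03 Ma; start of Holocene = 0.0117 Ma.
Gap = 23.03 − 0.0117 = 23.0183 Myr.
Epochs wholly inside 23.03–0.0117 Ma: Miocene (23.03–5.333), Pliocene (5.333–2.58), Pleistocene (2.58–0.0117).

23.0183 million years; Miocene, Pliocene, Pleistocene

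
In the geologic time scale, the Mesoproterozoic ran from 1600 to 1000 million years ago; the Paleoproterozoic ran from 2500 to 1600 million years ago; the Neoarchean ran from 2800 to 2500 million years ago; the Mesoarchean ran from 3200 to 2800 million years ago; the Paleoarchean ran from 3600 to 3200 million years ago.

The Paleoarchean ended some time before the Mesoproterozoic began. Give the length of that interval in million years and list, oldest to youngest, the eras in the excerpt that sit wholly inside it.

1600 million years; Mesoarchean, Neoarchean, Paleoproterozoic

The Paleoarchean closes at 3200 Ma and the Mesoproterozoic opens at 1600 Ma, so the interval is 3200 − 1600 = 1600 Myr.
An era fits inside if it starts at or after 3200 Ma and ends at or before 1600 Ma; oldest first that gives Mesoarchean, Neoarchean, Paleoproterozoic.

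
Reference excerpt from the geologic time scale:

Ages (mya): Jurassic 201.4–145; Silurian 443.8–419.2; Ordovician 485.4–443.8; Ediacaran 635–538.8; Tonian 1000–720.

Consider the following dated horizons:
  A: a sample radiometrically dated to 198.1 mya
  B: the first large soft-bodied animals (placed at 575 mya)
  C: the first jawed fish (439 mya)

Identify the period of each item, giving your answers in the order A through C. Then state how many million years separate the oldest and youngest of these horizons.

A — Jurassic; B — Ediacaran; C — Silurian; span 376.9 million years

Match each age against the start–end ranges in the excerpt: A = 198.1 Ma → Jurassic (201.4–145); B = 575 Ma → Ediacaran (635–538.8); C = 439 Ma → Silurian (443.8–419.2).
The largest age is 575 Ma and the smallest is 198.1 Ma; their difference is 376.9 Myr.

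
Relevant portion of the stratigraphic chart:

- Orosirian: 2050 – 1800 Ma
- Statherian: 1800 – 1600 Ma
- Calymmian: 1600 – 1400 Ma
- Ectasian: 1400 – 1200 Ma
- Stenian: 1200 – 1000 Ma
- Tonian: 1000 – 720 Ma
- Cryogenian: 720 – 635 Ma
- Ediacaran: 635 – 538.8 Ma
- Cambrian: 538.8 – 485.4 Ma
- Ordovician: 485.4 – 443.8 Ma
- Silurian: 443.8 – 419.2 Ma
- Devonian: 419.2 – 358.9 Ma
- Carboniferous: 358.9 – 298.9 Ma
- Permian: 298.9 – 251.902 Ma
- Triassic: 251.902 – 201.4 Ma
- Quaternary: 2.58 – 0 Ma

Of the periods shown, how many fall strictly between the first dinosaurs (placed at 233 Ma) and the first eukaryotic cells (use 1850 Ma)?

The older date is 1850 Ma and the younger is 233 Ma.
Periods with start < 1850 and end > 233 Ma: Statherian (1800–1600), Calymmian (1600–1400), Ectasian (1400–1200), Stenian (1200–1000), Tonian (1000–720), Cryogenian (720–635), Ediacaran (635–538.8), Cambrian (538.8–485.4), Ordovician (485.4–443.8), Silurian (443.8–419.2), Devonian (419.2–358.9), Carboniferous (358.9–298.9), Permian (298.9–251.902).
That is 13 complete periods.

13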